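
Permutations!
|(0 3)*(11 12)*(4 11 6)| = 4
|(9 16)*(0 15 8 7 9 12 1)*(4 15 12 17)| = |(0 12 1)(4 15 8 7 9 16 17)| = 21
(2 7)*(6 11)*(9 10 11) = (2 7)(6 9 10 11) = [0, 1, 7, 3, 4, 5, 9, 2, 8, 10, 11, 6]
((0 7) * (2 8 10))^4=(2 8 10)=[0, 1, 8, 3, 4, 5, 6, 7, 10, 9, 2]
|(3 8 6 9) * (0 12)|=4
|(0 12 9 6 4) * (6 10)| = 6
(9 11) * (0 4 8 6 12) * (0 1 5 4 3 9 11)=(0 3 9)(1 5 4 8 6 12)=[3, 5, 2, 9, 8, 4, 12, 7, 6, 0, 10, 11, 1]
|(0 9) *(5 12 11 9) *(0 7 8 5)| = 6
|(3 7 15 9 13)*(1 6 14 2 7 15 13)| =9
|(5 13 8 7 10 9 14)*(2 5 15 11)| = |(2 5 13 8 7 10 9 14 15 11)| = 10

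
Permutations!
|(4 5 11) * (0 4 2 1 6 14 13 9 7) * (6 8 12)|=13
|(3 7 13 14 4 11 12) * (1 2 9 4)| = 10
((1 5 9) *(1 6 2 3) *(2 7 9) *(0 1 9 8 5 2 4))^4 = (0 9 5 2 7)(1 6 4 3 8) = [9, 6, 7, 8, 3, 2, 4, 0, 1, 5]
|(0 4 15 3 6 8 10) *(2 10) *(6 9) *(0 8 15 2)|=|(0 4 2 10 8)(3 9 6 15)|=20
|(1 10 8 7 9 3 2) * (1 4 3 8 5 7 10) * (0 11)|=|(0 11)(2 4 3)(5 7 9 8 10)|=30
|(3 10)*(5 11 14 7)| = 4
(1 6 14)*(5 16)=(1 6 14)(5 16)=[0, 6, 2, 3, 4, 16, 14, 7, 8, 9, 10, 11, 12, 13, 1, 15, 5]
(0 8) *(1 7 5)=[8, 7, 2, 3, 4, 1, 6, 5, 0]=(0 8)(1 7 5)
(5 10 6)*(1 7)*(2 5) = [0, 7, 5, 3, 4, 10, 2, 1, 8, 9, 6] = (1 7)(2 5 10 6)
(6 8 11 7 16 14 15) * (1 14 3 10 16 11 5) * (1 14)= [0, 1, 2, 10, 4, 14, 8, 11, 5, 9, 16, 7, 12, 13, 15, 6, 3]= (3 10 16)(5 14 15 6 8)(7 11)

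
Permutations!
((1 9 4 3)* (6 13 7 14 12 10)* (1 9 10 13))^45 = [0, 1, 2, 3, 4, 5, 6, 14, 8, 9, 10, 11, 13, 7, 12] = (7 14 12 13)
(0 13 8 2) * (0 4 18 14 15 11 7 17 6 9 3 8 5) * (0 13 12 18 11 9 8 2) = (0 12 18 14 15 9 3 2 4 11 7 17 6 8)(5 13) = [12, 1, 4, 2, 11, 13, 8, 17, 0, 3, 10, 7, 18, 5, 15, 9, 16, 6, 14]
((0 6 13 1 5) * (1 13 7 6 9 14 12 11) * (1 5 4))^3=(0 12)(1 4)(5 14)(6 7)(9 11)=[12, 4, 2, 3, 1, 14, 7, 6, 8, 11, 10, 9, 0, 13, 5]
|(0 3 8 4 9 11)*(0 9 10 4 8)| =|(0 3)(4 10)(9 11)| =2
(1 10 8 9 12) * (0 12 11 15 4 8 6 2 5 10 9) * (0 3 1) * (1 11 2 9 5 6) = (0 12)(1 5 10)(2 6 9)(3 11 15 4 8) = [12, 5, 6, 11, 8, 10, 9, 7, 3, 2, 1, 15, 0, 13, 14, 4]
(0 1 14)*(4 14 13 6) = [1, 13, 2, 3, 14, 5, 4, 7, 8, 9, 10, 11, 12, 6, 0] = (0 1 13 6 4 14)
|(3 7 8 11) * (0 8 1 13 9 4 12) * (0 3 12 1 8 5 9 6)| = 35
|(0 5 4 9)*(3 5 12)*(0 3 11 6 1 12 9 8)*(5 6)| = 10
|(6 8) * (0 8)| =|(0 8 6)| =3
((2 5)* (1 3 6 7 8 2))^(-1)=(1 5 2 8 7 6 3)=[0, 5, 8, 1, 4, 2, 3, 6, 7]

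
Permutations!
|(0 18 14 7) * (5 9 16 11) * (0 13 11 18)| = |(5 9 16 18 14 7 13 11)| = 8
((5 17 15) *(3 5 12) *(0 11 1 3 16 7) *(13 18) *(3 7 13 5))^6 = [1, 0, 2, 3, 4, 18, 6, 11, 8, 9, 10, 7, 15, 16, 14, 17, 12, 5, 13] = (0 1)(5 18 13 16 12 15 17)(7 11)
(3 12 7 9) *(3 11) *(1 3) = (1 3 12 7 9 11) = [0, 3, 2, 12, 4, 5, 6, 9, 8, 11, 10, 1, 7]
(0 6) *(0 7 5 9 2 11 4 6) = (2 11 4 6 7 5 9) = [0, 1, 11, 3, 6, 9, 7, 5, 8, 2, 10, 4]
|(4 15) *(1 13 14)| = |(1 13 14)(4 15)| = 6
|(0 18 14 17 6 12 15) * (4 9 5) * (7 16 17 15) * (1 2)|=|(0 18 14 15)(1 2)(4 9 5)(6 12 7 16 17)|=60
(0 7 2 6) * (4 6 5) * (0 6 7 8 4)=(0 8 4 7 2 5)=[8, 1, 5, 3, 7, 0, 6, 2, 4]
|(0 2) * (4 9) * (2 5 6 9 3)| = 7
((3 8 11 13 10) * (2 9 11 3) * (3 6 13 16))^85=(2 3 10 16 13 11 6 9 8)=[0, 1, 3, 10, 4, 5, 9, 7, 2, 8, 16, 6, 12, 11, 14, 15, 13]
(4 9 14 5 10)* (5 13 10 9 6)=(4 6 5 9 14 13 10)=[0, 1, 2, 3, 6, 9, 5, 7, 8, 14, 4, 11, 12, 10, 13]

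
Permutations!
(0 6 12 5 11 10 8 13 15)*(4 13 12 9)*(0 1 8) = (0 6 9 4 13 15 1 8 12 5 11 10) = [6, 8, 2, 3, 13, 11, 9, 7, 12, 4, 0, 10, 5, 15, 14, 1]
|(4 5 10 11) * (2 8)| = |(2 8)(4 5 10 11)| = 4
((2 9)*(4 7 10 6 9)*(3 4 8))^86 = (2 6 7 3)(4 8 9 10) = [0, 1, 6, 2, 8, 5, 7, 3, 9, 10, 4]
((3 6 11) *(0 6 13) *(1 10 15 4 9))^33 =(0 3 6 13 11)(1 4 10 9 15) =[3, 4, 2, 6, 10, 5, 13, 7, 8, 15, 9, 0, 12, 11, 14, 1]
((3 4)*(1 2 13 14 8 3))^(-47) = (1 13 8 4 2 14 3) = [0, 13, 14, 1, 2, 5, 6, 7, 4, 9, 10, 11, 12, 8, 3]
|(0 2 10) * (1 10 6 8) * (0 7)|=|(0 2 6 8 1 10 7)|=7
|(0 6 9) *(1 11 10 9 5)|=7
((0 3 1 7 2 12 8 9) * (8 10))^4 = (0 2 9 7 8 1 10 3 12) = [2, 10, 9, 12, 4, 5, 6, 8, 1, 7, 3, 11, 0]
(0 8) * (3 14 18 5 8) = [3, 1, 2, 14, 4, 8, 6, 7, 0, 9, 10, 11, 12, 13, 18, 15, 16, 17, 5] = (0 3 14 18 5 8)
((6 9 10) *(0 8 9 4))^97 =(0 8 9 10 6 4) =[8, 1, 2, 3, 0, 5, 4, 7, 9, 10, 6]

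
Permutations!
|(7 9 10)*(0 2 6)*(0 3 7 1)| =8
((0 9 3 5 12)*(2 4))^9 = (0 12 5 3 9)(2 4) = [12, 1, 4, 9, 2, 3, 6, 7, 8, 0, 10, 11, 5]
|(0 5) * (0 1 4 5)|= 3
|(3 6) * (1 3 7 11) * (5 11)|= 6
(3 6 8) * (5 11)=(3 6 8)(5 11)=[0, 1, 2, 6, 4, 11, 8, 7, 3, 9, 10, 5]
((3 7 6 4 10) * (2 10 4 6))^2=(2 3)(7 10)=[0, 1, 3, 2, 4, 5, 6, 10, 8, 9, 7]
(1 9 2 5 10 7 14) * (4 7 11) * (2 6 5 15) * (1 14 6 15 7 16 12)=(1 9 15 2 7 6 5 10 11 4 16 12)=[0, 9, 7, 3, 16, 10, 5, 6, 8, 15, 11, 4, 1, 13, 14, 2, 12]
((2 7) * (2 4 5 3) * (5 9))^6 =(9) =[0, 1, 2, 3, 4, 5, 6, 7, 8, 9]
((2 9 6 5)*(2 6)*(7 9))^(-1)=(2 9 7)(5 6)=[0, 1, 9, 3, 4, 6, 5, 2, 8, 7]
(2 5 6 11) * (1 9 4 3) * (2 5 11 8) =(1 9 4 3)(2 11 5 6 8) =[0, 9, 11, 1, 3, 6, 8, 7, 2, 4, 10, 5]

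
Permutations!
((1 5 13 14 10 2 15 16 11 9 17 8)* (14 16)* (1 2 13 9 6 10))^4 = (1 8)(2 5)(6 11 16 13 10)(9 15)(14 17) = [0, 8, 5, 3, 4, 2, 11, 7, 1, 15, 6, 16, 12, 10, 17, 9, 13, 14]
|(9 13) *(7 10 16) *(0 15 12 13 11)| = |(0 15 12 13 9 11)(7 10 16)| = 6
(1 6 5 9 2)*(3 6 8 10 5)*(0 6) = (0 6 3)(1 8 10 5 9 2) = [6, 8, 1, 0, 4, 9, 3, 7, 10, 2, 5]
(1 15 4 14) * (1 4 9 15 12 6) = [0, 12, 2, 3, 14, 5, 1, 7, 8, 15, 10, 11, 6, 13, 4, 9] = (1 12 6)(4 14)(9 15)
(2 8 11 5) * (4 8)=[0, 1, 4, 3, 8, 2, 6, 7, 11, 9, 10, 5]=(2 4 8 11 5)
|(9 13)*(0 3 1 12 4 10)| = |(0 3 1 12 4 10)(9 13)| = 6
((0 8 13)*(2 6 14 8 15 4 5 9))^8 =[8, 1, 5, 3, 0, 15, 9, 7, 6, 4, 10, 11, 12, 14, 2, 13] =(0 8 6 9 4)(2 5 15 13 14)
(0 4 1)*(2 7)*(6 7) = (0 4 1)(2 6 7) = [4, 0, 6, 3, 1, 5, 7, 2]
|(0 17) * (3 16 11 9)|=|(0 17)(3 16 11 9)|=4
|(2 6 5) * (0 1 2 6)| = |(0 1 2)(5 6)| = 6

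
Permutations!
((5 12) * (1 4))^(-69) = (1 4)(5 12) = [0, 4, 2, 3, 1, 12, 6, 7, 8, 9, 10, 11, 5]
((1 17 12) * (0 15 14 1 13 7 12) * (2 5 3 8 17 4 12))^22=(0 5 12 15 3 13 14 8 7 1 17 2 4)=[5, 17, 4, 13, 0, 12, 6, 1, 7, 9, 10, 11, 15, 14, 8, 3, 16, 2]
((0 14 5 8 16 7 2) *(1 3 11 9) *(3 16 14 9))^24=(16)=[0, 1, 2, 3, 4, 5, 6, 7, 8, 9, 10, 11, 12, 13, 14, 15, 16]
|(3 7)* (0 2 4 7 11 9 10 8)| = 9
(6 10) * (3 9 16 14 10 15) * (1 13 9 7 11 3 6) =(1 13 9 16 14 10)(3 7 11)(6 15) =[0, 13, 2, 7, 4, 5, 15, 11, 8, 16, 1, 3, 12, 9, 10, 6, 14]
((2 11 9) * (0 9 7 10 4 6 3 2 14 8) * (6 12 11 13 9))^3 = (0 2 14 6 13 8 3 9)(4 7 12 10 11) = [2, 1, 14, 9, 7, 5, 13, 12, 3, 0, 11, 4, 10, 8, 6]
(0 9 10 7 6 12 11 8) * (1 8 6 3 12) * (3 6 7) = [9, 8, 2, 12, 4, 5, 1, 6, 0, 10, 3, 7, 11] = (0 9 10 3 12 11 7 6 1 8)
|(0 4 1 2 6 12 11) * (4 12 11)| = |(0 12 4 1 2 6 11)| = 7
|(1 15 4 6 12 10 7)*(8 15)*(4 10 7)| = 8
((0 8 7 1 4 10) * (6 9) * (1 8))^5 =(0 1 4 10)(6 9)(7 8) =[1, 4, 2, 3, 10, 5, 9, 8, 7, 6, 0]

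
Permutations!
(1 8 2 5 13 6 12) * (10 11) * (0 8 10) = (0 8 2 5 13 6 12 1 10 11) = [8, 10, 5, 3, 4, 13, 12, 7, 2, 9, 11, 0, 1, 6]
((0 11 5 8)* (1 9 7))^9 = (0 11 5 8) = [11, 1, 2, 3, 4, 8, 6, 7, 0, 9, 10, 5]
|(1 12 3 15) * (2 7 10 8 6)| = 20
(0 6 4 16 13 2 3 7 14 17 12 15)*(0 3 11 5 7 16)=(0 6 4)(2 11 5 7 14 17 12 15 3 16 13)=[6, 1, 11, 16, 0, 7, 4, 14, 8, 9, 10, 5, 15, 2, 17, 3, 13, 12]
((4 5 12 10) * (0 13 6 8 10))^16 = (13) = [0, 1, 2, 3, 4, 5, 6, 7, 8, 9, 10, 11, 12, 13]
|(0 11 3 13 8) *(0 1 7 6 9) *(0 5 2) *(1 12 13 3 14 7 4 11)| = |(0 1 4 11 14 7 6 9 5 2)(8 12 13)| = 30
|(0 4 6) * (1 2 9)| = |(0 4 6)(1 2 9)| = 3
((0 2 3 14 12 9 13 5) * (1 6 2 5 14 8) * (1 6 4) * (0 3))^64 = (14)(0 6 3)(2 8 5) = [6, 1, 8, 0, 4, 2, 3, 7, 5, 9, 10, 11, 12, 13, 14]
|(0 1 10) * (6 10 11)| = 5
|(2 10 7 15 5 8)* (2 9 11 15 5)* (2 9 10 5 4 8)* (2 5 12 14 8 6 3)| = |(2 12 14 8 10 7 4 6 3)(9 11 15)| = 9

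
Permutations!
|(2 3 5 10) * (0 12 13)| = |(0 12 13)(2 3 5 10)| = 12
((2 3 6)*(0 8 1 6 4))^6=[4, 8, 6, 2, 3, 5, 1, 7, 0]=(0 4 3 2 6 1 8)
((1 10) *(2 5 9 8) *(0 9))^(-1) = (0 5 2 8 9)(1 10) = [5, 10, 8, 3, 4, 2, 6, 7, 9, 0, 1]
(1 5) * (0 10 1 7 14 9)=(0 10 1 5 7 14 9)=[10, 5, 2, 3, 4, 7, 6, 14, 8, 0, 1, 11, 12, 13, 9]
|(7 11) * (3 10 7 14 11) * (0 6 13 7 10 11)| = 7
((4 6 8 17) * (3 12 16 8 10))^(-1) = [0, 1, 2, 10, 17, 5, 4, 7, 16, 9, 6, 11, 3, 13, 14, 15, 12, 8] = (3 10 6 4 17 8 16 12)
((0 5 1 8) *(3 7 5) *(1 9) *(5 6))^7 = [8, 9, 2, 0, 4, 6, 7, 3, 1, 5] = (0 8 1 9 5 6 7 3)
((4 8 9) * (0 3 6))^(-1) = [6, 1, 2, 0, 9, 5, 3, 7, 4, 8] = (0 6 3)(4 9 8)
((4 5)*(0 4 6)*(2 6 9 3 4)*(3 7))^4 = (0 2 6)(3 7 9 5 4) = [2, 1, 6, 7, 3, 4, 0, 9, 8, 5]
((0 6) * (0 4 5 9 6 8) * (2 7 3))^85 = [8, 1, 7, 2, 5, 9, 4, 3, 0, 6] = (0 8)(2 7 3)(4 5 9 6)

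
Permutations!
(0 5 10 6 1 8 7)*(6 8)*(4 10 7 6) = [5, 4, 2, 3, 10, 7, 1, 0, 6, 9, 8] = (0 5 7)(1 4 10 8 6)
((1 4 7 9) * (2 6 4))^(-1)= (1 9 7 4 6 2)= [0, 9, 1, 3, 6, 5, 2, 4, 8, 7]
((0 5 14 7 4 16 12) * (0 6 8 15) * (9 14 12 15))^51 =(0 7 6 15 14 12 16 9 5 4 8) =[7, 1, 2, 3, 8, 4, 15, 6, 0, 5, 10, 11, 16, 13, 12, 14, 9]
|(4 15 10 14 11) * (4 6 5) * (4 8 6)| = |(4 15 10 14 11)(5 8 6)| = 15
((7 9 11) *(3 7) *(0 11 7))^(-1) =[3, 1, 2, 11, 4, 5, 6, 9, 8, 7, 10, 0] =(0 3 11)(7 9)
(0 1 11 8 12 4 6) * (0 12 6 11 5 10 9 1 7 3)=[7, 5, 2, 0, 11, 10, 12, 3, 6, 1, 9, 8, 4]=(0 7 3)(1 5 10 9)(4 11 8 6 12)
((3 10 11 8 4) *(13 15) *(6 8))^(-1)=[0, 1, 2, 4, 8, 5, 11, 7, 6, 9, 3, 10, 12, 15, 14, 13]=(3 4 8 6 11 10)(13 15)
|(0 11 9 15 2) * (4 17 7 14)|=20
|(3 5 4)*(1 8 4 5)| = 4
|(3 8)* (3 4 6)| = 4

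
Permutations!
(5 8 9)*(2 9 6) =(2 9 5 8 6) =[0, 1, 9, 3, 4, 8, 2, 7, 6, 5]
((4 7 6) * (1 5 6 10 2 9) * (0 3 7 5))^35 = (10)(4 6 5) = [0, 1, 2, 3, 6, 4, 5, 7, 8, 9, 10]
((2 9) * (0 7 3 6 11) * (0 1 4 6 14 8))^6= (0 7 3 14 8)(1 6)(4 11)= [7, 6, 2, 14, 11, 5, 1, 3, 0, 9, 10, 4, 12, 13, 8]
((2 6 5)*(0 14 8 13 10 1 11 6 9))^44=(14)=[0, 1, 2, 3, 4, 5, 6, 7, 8, 9, 10, 11, 12, 13, 14]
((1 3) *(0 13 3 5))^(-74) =[13, 5, 2, 1, 4, 0, 6, 7, 8, 9, 10, 11, 12, 3] =(0 13 3 1 5)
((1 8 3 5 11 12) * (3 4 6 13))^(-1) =(1 12 11 5 3 13 6 4 8) =[0, 12, 2, 13, 8, 3, 4, 7, 1, 9, 10, 5, 11, 6]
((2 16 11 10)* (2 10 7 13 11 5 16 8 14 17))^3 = (2 17 14 8)(5 16) = [0, 1, 17, 3, 4, 16, 6, 7, 2, 9, 10, 11, 12, 13, 8, 15, 5, 14]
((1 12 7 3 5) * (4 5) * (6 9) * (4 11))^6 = (1 5 4 11 3 7 12) = [0, 5, 2, 7, 11, 4, 6, 12, 8, 9, 10, 3, 1]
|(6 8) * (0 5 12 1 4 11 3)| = |(0 5 12 1 4 11 3)(6 8)| = 14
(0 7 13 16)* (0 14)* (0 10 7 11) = (0 11)(7 13 16 14 10) = [11, 1, 2, 3, 4, 5, 6, 13, 8, 9, 7, 0, 12, 16, 10, 15, 14]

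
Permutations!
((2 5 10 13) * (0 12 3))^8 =(13)(0 3 12) =[3, 1, 2, 12, 4, 5, 6, 7, 8, 9, 10, 11, 0, 13]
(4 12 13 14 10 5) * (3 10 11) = [0, 1, 2, 10, 12, 4, 6, 7, 8, 9, 5, 3, 13, 14, 11] = (3 10 5 4 12 13 14 11)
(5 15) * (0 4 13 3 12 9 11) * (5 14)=(0 4 13 3 12 9 11)(5 15 14)=[4, 1, 2, 12, 13, 15, 6, 7, 8, 11, 10, 0, 9, 3, 5, 14]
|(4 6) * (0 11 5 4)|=5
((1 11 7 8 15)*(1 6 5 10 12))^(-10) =(1 12 10 5 6 15 8 7 11) =[0, 12, 2, 3, 4, 6, 15, 11, 7, 9, 5, 1, 10, 13, 14, 8]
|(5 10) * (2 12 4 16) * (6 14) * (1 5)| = 12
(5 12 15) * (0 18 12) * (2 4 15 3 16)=(0 18 12 3 16 2 4 15 5)=[18, 1, 4, 16, 15, 0, 6, 7, 8, 9, 10, 11, 3, 13, 14, 5, 2, 17, 12]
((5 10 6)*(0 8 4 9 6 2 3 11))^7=(0 2 6 8 3 5 4 11 10 9)=[2, 1, 6, 5, 11, 4, 8, 7, 3, 0, 9, 10]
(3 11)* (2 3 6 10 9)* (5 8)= [0, 1, 3, 11, 4, 8, 10, 7, 5, 2, 9, 6]= (2 3 11 6 10 9)(5 8)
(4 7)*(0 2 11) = (0 2 11)(4 7) = [2, 1, 11, 3, 7, 5, 6, 4, 8, 9, 10, 0]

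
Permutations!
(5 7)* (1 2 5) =[0, 2, 5, 3, 4, 7, 6, 1] =(1 2 5 7)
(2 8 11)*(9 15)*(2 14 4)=[0, 1, 8, 3, 2, 5, 6, 7, 11, 15, 10, 14, 12, 13, 4, 9]=(2 8 11 14 4)(9 15)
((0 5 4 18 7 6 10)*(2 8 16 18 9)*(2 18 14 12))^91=(0 9 6 5 18 10 4 7)(2 8 16 14 12)=[9, 1, 8, 3, 7, 18, 5, 0, 16, 6, 4, 11, 2, 13, 12, 15, 14, 17, 10]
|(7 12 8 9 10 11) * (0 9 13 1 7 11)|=|(0 9 10)(1 7 12 8 13)|=15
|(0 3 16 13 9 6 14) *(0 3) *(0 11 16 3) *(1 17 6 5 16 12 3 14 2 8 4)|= |(0 11 12 3 14)(1 17 6 2 8 4)(5 16 13 9)|= 60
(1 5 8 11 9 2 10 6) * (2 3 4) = (1 5 8 11 9 3 4 2 10 6) = [0, 5, 10, 4, 2, 8, 1, 7, 11, 3, 6, 9]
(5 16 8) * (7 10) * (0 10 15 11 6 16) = [10, 1, 2, 3, 4, 0, 16, 15, 5, 9, 7, 6, 12, 13, 14, 11, 8] = (0 10 7 15 11 6 16 8 5)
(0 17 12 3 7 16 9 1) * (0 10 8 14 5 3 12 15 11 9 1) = (0 17 15 11 9)(1 10 8 14 5 3 7 16) = [17, 10, 2, 7, 4, 3, 6, 16, 14, 0, 8, 9, 12, 13, 5, 11, 1, 15]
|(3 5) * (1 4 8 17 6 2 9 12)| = 8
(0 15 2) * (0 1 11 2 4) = [15, 11, 1, 3, 0, 5, 6, 7, 8, 9, 10, 2, 12, 13, 14, 4] = (0 15 4)(1 11 2)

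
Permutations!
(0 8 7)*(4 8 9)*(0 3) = (0 9 4 8 7 3) = [9, 1, 2, 0, 8, 5, 6, 3, 7, 4]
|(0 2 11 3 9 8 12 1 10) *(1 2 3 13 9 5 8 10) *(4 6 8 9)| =|(0 3 5 9 10)(2 11 13 4 6 8 12)| =35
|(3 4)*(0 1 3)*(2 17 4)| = 6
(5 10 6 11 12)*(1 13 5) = (1 13 5 10 6 11 12) = [0, 13, 2, 3, 4, 10, 11, 7, 8, 9, 6, 12, 1, 5]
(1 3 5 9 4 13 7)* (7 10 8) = (1 3 5 9 4 13 10 8 7) = [0, 3, 2, 5, 13, 9, 6, 1, 7, 4, 8, 11, 12, 10]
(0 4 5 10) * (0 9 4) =[0, 1, 2, 3, 5, 10, 6, 7, 8, 4, 9] =(4 5 10 9)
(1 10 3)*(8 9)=[0, 10, 2, 1, 4, 5, 6, 7, 9, 8, 3]=(1 10 3)(8 9)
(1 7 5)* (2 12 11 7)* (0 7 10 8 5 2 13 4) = (0 7 2 12 11 10 8 5 1 13 4) = [7, 13, 12, 3, 0, 1, 6, 2, 5, 9, 8, 10, 11, 4]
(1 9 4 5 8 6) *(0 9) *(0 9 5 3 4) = (0 5 8 6 1 9)(3 4) = [5, 9, 2, 4, 3, 8, 1, 7, 6, 0]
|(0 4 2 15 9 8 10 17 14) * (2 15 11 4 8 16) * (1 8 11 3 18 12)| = |(0 11 4 15 9 16 2 3 18 12 1 8 10 17 14)| = 15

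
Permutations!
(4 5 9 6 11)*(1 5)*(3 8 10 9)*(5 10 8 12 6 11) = (1 10 9 11 4)(3 12 6 5) = [0, 10, 2, 12, 1, 3, 5, 7, 8, 11, 9, 4, 6]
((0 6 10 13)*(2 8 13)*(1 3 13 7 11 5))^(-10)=(0 6 10 2 8 7 11 5 1 3 13)=[6, 3, 8, 13, 4, 1, 10, 11, 7, 9, 2, 5, 12, 0]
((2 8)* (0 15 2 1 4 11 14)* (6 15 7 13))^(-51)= (0 15 4 7 2 11 13 8 14 6 1)= [15, 0, 11, 3, 7, 5, 1, 2, 14, 9, 10, 13, 12, 8, 6, 4]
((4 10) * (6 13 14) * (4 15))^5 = (4 15 10)(6 14 13) = [0, 1, 2, 3, 15, 5, 14, 7, 8, 9, 4, 11, 12, 6, 13, 10]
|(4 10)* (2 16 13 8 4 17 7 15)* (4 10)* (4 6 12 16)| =11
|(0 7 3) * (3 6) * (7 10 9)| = |(0 10 9 7 6 3)| = 6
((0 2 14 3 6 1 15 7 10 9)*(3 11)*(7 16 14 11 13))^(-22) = [6, 13, 1, 16, 4, 5, 14, 2, 8, 3, 11, 15, 12, 0, 9, 7, 10] = (0 6 14 9 3 16 10 11 15 7 2 1 13)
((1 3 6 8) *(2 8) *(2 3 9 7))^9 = (1 8 2 7 9)(3 6) = [0, 8, 7, 6, 4, 5, 3, 9, 2, 1]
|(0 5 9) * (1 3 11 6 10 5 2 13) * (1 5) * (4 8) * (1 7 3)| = 10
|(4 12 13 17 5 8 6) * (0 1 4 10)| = |(0 1 4 12 13 17 5 8 6 10)| = 10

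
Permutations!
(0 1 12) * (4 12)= (0 1 4 12)= [1, 4, 2, 3, 12, 5, 6, 7, 8, 9, 10, 11, 0]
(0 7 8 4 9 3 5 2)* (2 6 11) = [7, 1, 0, 5, 9, 6, 11, 8, 4, 3, 10, 2] = (0 7 8 4 9 3 5 6 11 2)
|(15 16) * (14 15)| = 3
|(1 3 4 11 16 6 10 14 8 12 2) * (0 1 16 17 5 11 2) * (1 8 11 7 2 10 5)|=|(0 8 12)(1 3 4 10 14 11 17)(2 16 6 5 7)|=105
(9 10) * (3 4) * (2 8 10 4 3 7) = (2 8 10 9 4 7) = [0, 1, 8, 3, 7, 5, 6, 2, 10, 4, 9]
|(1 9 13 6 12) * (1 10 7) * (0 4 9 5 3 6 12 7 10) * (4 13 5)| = |(0 13 12)(1 4 9 5 3 6 7)| = 21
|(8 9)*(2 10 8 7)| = |(2 10 8 9 7)| = 5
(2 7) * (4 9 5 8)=(2 7)(4 9 5 8)=[0, 1, 7, 3, 9, 8, 6, 2, 4, 5]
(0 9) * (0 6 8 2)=(0 9 6 8 2)=[9, 1, 0, 3, 4, 5, 8, 7, 2, 6]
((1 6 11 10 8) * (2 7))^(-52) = [0, 10, 2, 3, 4, 5, 8, 7, 11, 9, 6, 1] = (1 10 6 8 11)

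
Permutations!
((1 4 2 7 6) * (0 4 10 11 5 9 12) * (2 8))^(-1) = [12, 6, 8, 3, 0, 11, 7, 2, 4, 5, 1, 10, 9] = (0 12 9 5 11 10 1 6 7 2 8 4)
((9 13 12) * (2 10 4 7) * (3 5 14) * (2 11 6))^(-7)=(2 6 11 7 4 10)(3 14 5)(9 12 13)=[0, 1, 6, 14, 10, 3, 11, 4, 8, 12, 2, 7, 13, 9, 5]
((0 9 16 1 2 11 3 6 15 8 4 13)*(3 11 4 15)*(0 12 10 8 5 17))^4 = (0 2 10 17 1 12 5 16 13 15 9 4 8) = [2, 12, 10, 3, 8, 16, 6, 7, 0, 4, 17, 11, 5, 15, 14, 9, 13, 1]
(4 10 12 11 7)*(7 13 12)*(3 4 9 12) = [0, 1, 2, 4, 10, 5, 6, 9, 8, 12, 7, 13, 11, 3] = (3 4 10 7 9 12 11 13)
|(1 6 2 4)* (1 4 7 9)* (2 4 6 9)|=|(1 9)(2 7)(4 6)|=2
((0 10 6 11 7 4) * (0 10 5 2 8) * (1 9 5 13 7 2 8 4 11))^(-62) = (0 5 1 10 2 7)(4 11 13 8 9 6) = [5, 10, 7, 3, 11, 1, 4, 0, 9, 6, 2, 13, 12, 8]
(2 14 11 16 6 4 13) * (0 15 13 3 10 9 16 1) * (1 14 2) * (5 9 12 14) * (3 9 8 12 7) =[15, 0, 2, 10, 9, 8, 4, 3, 12, 16, 7, 5, 14, 1, 11, 13, 6] =(0 15 13 1)(3 10 7)(4 9 16 6)(5 8 12 14 11)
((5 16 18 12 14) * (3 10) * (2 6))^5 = (18)(2 6)(3 10) = [0, 1, 6, 10, 4, 5, 2, 7, 8, 9, 3, 11, 12, 13, 14, 15, 16, 17, 18]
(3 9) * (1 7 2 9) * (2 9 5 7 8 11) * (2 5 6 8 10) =[0, 10, 6, 1, 4, 7, 8, 9, 11, 3, 2, 5] =(1 10 2 6 8 11 5 7 9 3)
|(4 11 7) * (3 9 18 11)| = |(3 9 18 11 7 4)| = 6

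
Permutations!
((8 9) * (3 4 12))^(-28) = (3 12 4) = [0, 1, 2, 12, 3, 5, 6, 7, 8, 9, 10, 11, 4]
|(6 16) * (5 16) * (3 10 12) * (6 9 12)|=|(3 10 6 5 16 9 12)|=7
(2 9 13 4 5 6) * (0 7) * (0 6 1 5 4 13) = (13)(0 7 6 2 9)(1 5) = [7, 5, 9, 3, 4, 1, 2, 6, 8, 0, 10, 11, 12, 13]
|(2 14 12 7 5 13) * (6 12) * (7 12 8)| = |(2 14 6 8 7 5 13)| = 7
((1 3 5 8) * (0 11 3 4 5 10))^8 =(11) =[0, 1, 2, 3, 4, 5, 6, 7, 8, 9, 10, 11]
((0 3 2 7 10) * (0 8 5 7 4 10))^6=(0 5 10 2)(3 7 8 4)=[5, 1, 0, 7, 3, 10, 6, 8, 4, 9, 2]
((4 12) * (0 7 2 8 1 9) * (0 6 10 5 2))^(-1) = (0 7)(1 8 2 5 10 6 9)(4 12) = [7, 8, 5, 3, 12, 10, 9, 0, 2, 1, 6, 11, 4]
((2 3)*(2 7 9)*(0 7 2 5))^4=[0, 1, 2, 3, 4, 5, 6, 7, 8, 9]=(9)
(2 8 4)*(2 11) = (2 8 4 11) = [0, 1, 8, 3, 11, 5, 6, 7, 4, 9, 10, 2]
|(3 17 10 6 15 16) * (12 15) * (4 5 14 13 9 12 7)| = |(3 17 10 6 7 4 5 14 13 9 12 15 16)| = 13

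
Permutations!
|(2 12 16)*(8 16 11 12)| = |(2 8 16)(11 12)| = 6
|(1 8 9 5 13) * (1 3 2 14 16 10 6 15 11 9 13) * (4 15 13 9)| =|(1 8 9 5)(2 14 16 10 6 13 3)(4 15 11)| =84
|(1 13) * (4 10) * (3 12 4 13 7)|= 7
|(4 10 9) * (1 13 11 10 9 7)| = |(1 13 11 10 7)(4 9)| = 10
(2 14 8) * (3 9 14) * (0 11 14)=(0 11 14 8 2 3 9)=[11, 1, 3, 9, 4, 5, 6, 7, 2, 0, 10, 14, 12, 13, 8]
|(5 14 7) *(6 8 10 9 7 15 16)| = 9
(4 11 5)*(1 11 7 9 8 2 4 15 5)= (1 11)(2 4 7 9 8)(5 15)= [0, 11, 4, 3, 7, 15, 6, 9, 2, 8, 10, 1, 12, 13, 14, 5]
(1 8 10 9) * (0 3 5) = [3, 8, 2, 5, 4, 0, 6, 7, 10, 1, 9] = (0 3 5)(1 8 10 9)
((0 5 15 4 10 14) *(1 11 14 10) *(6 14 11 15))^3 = (15)(0 14 6 5) = [14, 1, 2, 3, 4, 0, 5, 7, 8, 9, 10, 11, 12, 13, 6, 15]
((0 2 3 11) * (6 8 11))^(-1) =(0 11 8 6 3 2) =[11, 1, 0, 2, 4, 5, 3, 7, 6, 9, 10, 8]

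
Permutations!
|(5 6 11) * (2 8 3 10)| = 12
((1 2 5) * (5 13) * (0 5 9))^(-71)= [5, 2, 13, 3, 4, 1, 6, 7, 8, 0, 10, 11, 12, 9]= (0 5 1 2 13 9)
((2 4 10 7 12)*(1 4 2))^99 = (1 12 7 10 4) = [0, 12, 2, 3, 1, 5, 6, 10, 8, 9, 4, 11, 7]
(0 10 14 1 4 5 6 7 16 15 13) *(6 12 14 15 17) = (0 10 15 13)(1 4 5 12 14)(6 7 16 17) = [10, 4, 2, 3, 5, 12, 7, 16, 8, 9, 15, 11, 14, 0, 1, 13, 17, 6]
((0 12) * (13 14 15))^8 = (13 15 14) = [0, 1, 2, 3, 4, 5, 6, 7, 8, 9, 10, 11, 12, 15, 13, 14]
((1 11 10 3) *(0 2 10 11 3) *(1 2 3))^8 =(11) =[0, 1, 2, 3, 4, 5, 6, 7, 8, 9, 10, 11]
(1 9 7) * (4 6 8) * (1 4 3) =(1 9 7 4 6 8 3) =[0, 9, 2, 1, 6, 5, 8, 4, 3, 7]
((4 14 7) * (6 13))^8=[0, 1, 2, 3, 7, 5, 6, 14, 8, 9, 10, 11, 12, 13, 4]=(4 7 14)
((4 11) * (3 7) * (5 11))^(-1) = [0, 1, 2, 7, 11, 4, 6, 3, 8, 9, 10, 5] = (3 7)(4 11 5)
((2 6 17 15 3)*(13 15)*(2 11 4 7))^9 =[0, 1, 2, 3, 4, 5, 6, 7, 8, 9, 10, 11, 12, 13, 14, 15, 16, 17] =(17)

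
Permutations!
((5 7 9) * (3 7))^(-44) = (9) = [0, 1, 2, 3, 4, 5, 6, 7, 8, 9]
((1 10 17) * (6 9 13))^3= [0, 1, 2, 3, 4, 5, 6, 7, 8, 9, 10, 11, 12, 13, 14, 15, 16, 17]= (17)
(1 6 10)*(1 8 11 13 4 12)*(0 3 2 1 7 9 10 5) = (0 3 2 1 6 5)(4 12 7 9 10 8 11 13) = [3, 6, 1, 2, 12, 0, 5, 9, 11, 10, 8, 13, 7, 4]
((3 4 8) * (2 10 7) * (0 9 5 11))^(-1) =(0 11 5 9)(2 7 10)(3 8 4) =[11, 1, 7, 8, 3, 9, 6, 10, 4, 0, 2, 5]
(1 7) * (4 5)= (1 7)(4 5)= [0, 7, 2, 3, 5, 4, 6, 1]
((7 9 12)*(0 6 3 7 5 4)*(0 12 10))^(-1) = [10, 1, 2, 6, 5, 12, 0, 3, 8, 7, 9, 11, 4] = (0 10 9 7 3 6)(4 5 12)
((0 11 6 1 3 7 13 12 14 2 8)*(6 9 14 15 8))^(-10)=[14, 13, 3, 12, 4, 5, 7, 15, 9, 6, 10, 2, 0, 8, 1, 11]=(0 14 1 13 8 9 6 7 15 11 2 3 12)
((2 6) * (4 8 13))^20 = (4 13 8) = [0, 1, 2, 3, 13, 5, 6, 7, 4, 9, 10, 11, 12, 8]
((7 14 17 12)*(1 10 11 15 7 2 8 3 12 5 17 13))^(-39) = [0, 15, 8, 12, 4, 17, 6, 1, 3, 9, 7, 14, 2, 11, 10, 13, 16, 5] = (1 15 13 11 14 10 7)(2 8 3 12)(5 17)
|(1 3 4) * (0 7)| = 6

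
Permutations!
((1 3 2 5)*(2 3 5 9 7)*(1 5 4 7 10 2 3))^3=[0, 3, 2, 7, 1, 5, 6, 4, 8, 9, 10]=(10)(1 3 7 4)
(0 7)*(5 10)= (0 7)(5 10)= [7, 1, 2, 3, 4, 10, 6, 0, 8, 9, 5]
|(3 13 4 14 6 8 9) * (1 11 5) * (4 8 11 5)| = |(1 5)(3 13 8 9)(4 14 6 11)| = 4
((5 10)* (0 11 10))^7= (0 5 10 11)= [5, 1, 2, 3, 4, 10, 6, 7, 8, 9, 11, 0]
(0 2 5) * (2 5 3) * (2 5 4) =[4, 1, 3, 5, 2, 0] =(0 4 2 3 5)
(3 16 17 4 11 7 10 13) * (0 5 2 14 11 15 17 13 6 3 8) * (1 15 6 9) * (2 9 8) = (0 5 9 1 15 17 4 6 3 16 13 2 14 11 7 10 8) = [5, 15, 14, 16, 6, 9, 3, 10, 0, 1, 8, 7, 12, 2, 11, 17, 13, 4]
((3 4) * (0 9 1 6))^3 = (0 6 1 9)(3 4) = [6, 9, 2, 4, 3, 5, 1, 7, 8, 0]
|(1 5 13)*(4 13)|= 4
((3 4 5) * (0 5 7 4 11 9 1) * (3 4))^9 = (0 5 4 7 3 11 9 1) = [5, 0, 2, 11, 7, 4, 6, 3, 8, 1, 10, 9]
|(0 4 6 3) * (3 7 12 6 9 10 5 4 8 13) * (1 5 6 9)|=|(0 8 13 3)(1 5 4)(6 7 12 9 10)|=60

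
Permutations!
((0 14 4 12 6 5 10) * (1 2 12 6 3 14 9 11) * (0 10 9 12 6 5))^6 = (0 9 12 11 3 1 14 2 4 6 5) = [9, 14, 4, 1, 6, 0, 5, 7, 8, 12, 10, 3, 11, 13, 2]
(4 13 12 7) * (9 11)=[0, 1, 2, 3, 13, 5, 6, 4, 8, 11, 10, 9, 7, 12]=(4 13 12 7)(9 11)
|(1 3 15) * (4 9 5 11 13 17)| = 6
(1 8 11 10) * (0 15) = (0 15)(1 8 11 10) = [15, 8, 2, 3, 4, 5, 6, 7, 11, 9, 1, 10, 12, 13, 14, 0]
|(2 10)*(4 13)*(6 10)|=|(2 6 10)(4 13)|=6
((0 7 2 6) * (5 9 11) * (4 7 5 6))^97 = (0 9 6 5 11)(2 4 7) = [9, 1, 4, 3, 7, 11, 5, 2, 8, 6, 10, 0]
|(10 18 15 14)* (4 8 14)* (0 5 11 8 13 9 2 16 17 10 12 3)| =|(0 5 11 8 14 12 3)(2 16 17 10 18 15 4 13 9)| =63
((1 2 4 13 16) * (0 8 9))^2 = [9, 4, 13, 3, 16, 5, 6, 7, 0, 8, 10, 11, 12, 1, 14, 15, 2] = (0 9 8)(1 4 16 2 13)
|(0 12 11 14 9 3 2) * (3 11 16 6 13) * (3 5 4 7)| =30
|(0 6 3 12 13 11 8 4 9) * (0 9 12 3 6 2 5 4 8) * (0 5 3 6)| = 20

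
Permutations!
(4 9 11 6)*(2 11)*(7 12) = [0, 1, 11, 3, 9, 5, 4, 12, 8, 2, 10, 6, 7] = (2 11 6 4 9)(7 12)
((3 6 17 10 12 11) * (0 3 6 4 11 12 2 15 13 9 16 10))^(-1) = (0 17 6 11 4 3)(2 10 16 9 13 15) = [17, 1, 10, 0, 3, 5, 11, 7, 8, 13, 16, 4, 12, 15, 14, 2, 9, 6]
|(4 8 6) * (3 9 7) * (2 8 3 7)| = 6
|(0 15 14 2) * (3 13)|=4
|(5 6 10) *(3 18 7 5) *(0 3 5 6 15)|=|(0 3 18 7 6 10 5 15)|=8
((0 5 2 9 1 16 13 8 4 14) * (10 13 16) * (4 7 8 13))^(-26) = (16)(0 4 1 2)(5 14 10 9) = [4, 2, 0, 3, 1, 14, 6, 7, 8, 5, 9, 11, 12, 13, 10, 15, 16]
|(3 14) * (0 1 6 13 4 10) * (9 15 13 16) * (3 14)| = |(0 1 6 16 9 15 13 4 10)| = 9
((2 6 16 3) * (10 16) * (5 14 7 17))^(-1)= (2 3 16 10 6)(5 17 7 14)= [0, 1, 3, 16, 4, 17, 2, 14, 8, 9, 6, 11, 12, 13, 5, 15, 10, 7]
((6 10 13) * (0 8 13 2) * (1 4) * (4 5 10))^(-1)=[2, 4, 10, 3, 6, 1, 13, 7, 0, 9, 5, 11, 12, 8]=(0 2 10 5 1 4 6 13 8)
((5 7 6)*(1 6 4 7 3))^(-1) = (1 3 5 6)(4 7) = [0, 3, 2, 5, 7, 6, 1, 4]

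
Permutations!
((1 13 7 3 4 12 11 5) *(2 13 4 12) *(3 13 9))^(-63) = (1 4 2 9 3 12 11 5)(7 13) = [0, 4, 9, 12, 2, 1, 6, 13, 8, 3, 10, 5, 11, 7]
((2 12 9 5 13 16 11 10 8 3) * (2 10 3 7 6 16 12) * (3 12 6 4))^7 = (16)(3 8 4 10 7) = [0, 1, 2, 8, 10, 5, 6, 3, 4, 9, 7, 11, 12, 13, 14, 15, 16]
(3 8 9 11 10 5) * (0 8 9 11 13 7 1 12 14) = (0 8 11 10 5 3 9 13 7 1 12 14) = [8, 12, 2, 9, 4, 3, 6, 1, 11, 13, 5, 10, 14, 7, 0]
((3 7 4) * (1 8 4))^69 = (1 7 3 4 8) = [0, 7, 2, 4, 8, 5, 6, 3, 1]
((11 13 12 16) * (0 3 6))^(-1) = [6, 1, 2, 0, 4, 5, 3, 7, 8, 9, 10, 16, 13, 11, 14, 15, 12] = (0 6 3)(11 16 12 13)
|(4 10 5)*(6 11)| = |(4 10 5)(6 11)| = 6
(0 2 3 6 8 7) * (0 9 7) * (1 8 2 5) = (0 5 1 8)(2 3 6)(7 9) = [5, 8, 3, 6, 4, 1, 2, 9, 0, 7]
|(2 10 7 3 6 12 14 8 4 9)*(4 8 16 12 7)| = |(2 10 4 9)(3 6 7)(12 14 16)| = 12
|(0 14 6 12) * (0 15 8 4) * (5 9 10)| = |(0 14 6 12 15 8 4)(5 9 10)| = 21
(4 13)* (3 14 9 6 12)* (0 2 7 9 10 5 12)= [2, 1, 7, 14, 13, 12, 0, 9, 8, 6, 5, 11, 3, 4, 10]= (0 2 7 9 6)(3 14 10 5 12)(4 13)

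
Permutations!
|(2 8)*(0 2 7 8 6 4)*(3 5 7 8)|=|(8)(0 2 6 4)(3 5 7)|=12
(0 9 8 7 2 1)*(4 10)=[9, 0, 1, 3, 10, 5, 6, 2, 7, 8, 4]=(0 9 8 7 2 1)(4 10)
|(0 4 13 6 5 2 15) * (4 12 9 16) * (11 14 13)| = |(0 12 9 16 4 11 14 13 6 5 2 15)| = 12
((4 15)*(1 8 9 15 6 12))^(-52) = (1 4 8 6 9 12 15) = [0, 4, 2, 3, 8, 5, 9, 7, 6, 12, 10, 11, 15, 13, 14, 1]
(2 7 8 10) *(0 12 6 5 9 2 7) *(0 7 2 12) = (2 7 8 10)(5 9 12 6) = [0, 1, 7, 3, 4, 9, 5, 8, 10, 12, 2, 11, 6]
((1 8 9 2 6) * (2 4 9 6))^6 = (9) = [0, 1, 2, 3, 4, 5, 6, 7, 8, 9]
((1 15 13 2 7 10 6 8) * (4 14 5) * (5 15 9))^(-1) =(1 8 6 10 7 2 13 15 14 4 5 9) =[0, 8, 13, 3, 5, 9, 10, 2, 6, 1, 7, 11, 12, 15, 4, 14]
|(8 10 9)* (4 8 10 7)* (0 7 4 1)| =|(0 7 1)(4 8)(9 10)| =6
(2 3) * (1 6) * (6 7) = [0, 7, 3, 2, 4, 5, 1, 6] = (1 7 6)(2 3)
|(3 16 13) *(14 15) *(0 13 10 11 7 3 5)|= |(0 13 5)(3 16 10 11 7)(14 15)|= 30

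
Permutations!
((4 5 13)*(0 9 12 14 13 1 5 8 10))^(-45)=(0 14 8 9 13 10 12 4)(1 5)=[14, 5, 2, 3, 0, 1, 6, 7, 9, 13, 12, 11, 4, 10, 8]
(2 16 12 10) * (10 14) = (2 16 12 14 10) = [0, 1, 16, 3, 4, 5, 6, 7, 8, 9, 2, 11, 14, 13, 10, 15, 12]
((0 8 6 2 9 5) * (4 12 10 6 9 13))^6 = [9, 1, 2, 3, 4, 8, 6, 7, 5, 0, 10, 11, 12, 13] = (13)(0 9)(5 8)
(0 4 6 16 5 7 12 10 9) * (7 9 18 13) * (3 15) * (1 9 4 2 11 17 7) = (0 2 11 17 7 12 10 18 13 1 9)(3 15)(4 6 16 5) = [2, 9, 11, 15, 6, 4, 16, 12, 8, 0, 18, 17, 10, 1, 14, 3, 5, 7, 13]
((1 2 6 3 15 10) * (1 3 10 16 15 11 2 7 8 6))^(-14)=(16)(1 8 10 11)(2 7 6 3)=[0, 8, 7, 2, 4, 5, 3, 6, 10, 9, 11, 1, 12, 13, 14, 15, 16]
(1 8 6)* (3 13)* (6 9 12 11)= (1 8 9 12 11 6)(3 13)= [0, 8, 2, 13, 4, 5, 1, 7, 9, 12, 10, 6, 11, 3]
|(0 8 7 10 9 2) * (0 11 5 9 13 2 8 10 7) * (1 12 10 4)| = 11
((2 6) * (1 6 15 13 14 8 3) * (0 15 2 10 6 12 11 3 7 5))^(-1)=[5, 3, 2, 11, 4, 7, 10, 8, 14, 9, 6, 12, 1, 15, 13, 0]=(0 5 7 8 14 13 15)(1 3 11 12)(6 10)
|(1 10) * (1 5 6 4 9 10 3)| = 10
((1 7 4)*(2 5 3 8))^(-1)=[0, 4, 8, 5, 7, 2, 6, 1, 3]=(1 4 7)(2 8 3 5)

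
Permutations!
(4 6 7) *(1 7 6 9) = (1 7 4 9) = [0, 7, 2, 3, 9, 5, 6, 4, 8, 1]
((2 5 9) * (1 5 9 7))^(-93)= (2 9)= [0, 1, 9, 3, 4, 5, 6, 7, 8, 2]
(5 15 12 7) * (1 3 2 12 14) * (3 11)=(1 11 3 2 12 7 5 15 14)=[0, 11, 12, 2, 4, 15, 6, 5, 8, 9, 10, 3, 7, 13, 1, 14]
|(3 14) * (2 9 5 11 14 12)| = |(2 9 5 11 14 3 12)| = 7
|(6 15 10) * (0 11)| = 6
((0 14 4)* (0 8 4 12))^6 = (14) = [0, 1, 2, 3, 4, 5, 6, 7, 8, 9, 10, 11, 12, 13, 14]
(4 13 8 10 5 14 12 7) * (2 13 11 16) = (2 13 8 10 5 14 12 7 4 11 16) = [0, 1, 13, 3, 11, 14, 6, 4, 10, 9, 5, 16, 7, 8, 12, 15, 2]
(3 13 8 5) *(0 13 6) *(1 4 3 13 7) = (0 7 1 4 3 6)(5 13 8) = [7, 4, 2, 6, 3, 13, 0, 1, 5, 9, 10, 11, 12, 8]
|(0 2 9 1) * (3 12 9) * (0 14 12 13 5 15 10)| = 28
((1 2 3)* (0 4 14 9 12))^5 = (14)(1 3 2) = [0, 3, 1, 2, 4, 5, 6, 7, 8, 9, 10, 11, 12, 13, 14]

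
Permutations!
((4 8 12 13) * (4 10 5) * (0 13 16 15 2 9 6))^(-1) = (0 6 9 2 15 16 12 8 4 5 10 13) = [6, 1, 15, 3, 5, 10, 9, 7, 4, 2, 13, 11, 8, 0, 14, 16, 12]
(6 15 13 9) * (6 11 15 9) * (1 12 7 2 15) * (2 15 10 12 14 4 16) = (1 14 4 16 2 10 12 7 15 13 6 9 11) = [0, 14, 10, 3, 16, 5, 9, 15, 8, 11, 12, 1, 7, 6, 4, 13, 2]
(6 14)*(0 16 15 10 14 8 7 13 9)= (0 16 15 10 14 6 8 7 13 9)= [16, 1, 2, 3, 4, 5, 8, 13, 7, 0, 14, 11, 12, 9, 6, 10, 15]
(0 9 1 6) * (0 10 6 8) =[9, 8, 2, 3, 4, 5, 10, 7, 0, 1, 6] =(0 9 1 8)(6 10)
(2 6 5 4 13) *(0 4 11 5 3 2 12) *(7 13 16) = (0 4 16 7 13 12)(2 6 3)(5 11) = [4, 1, 6, 2, 16, 11, 3, 13, 8, 9, 10, 5, 0, 12, 14, 15, 7]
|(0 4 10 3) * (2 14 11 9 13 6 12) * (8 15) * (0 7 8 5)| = 56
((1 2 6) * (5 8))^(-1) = (1 6 2)(5 8) = [0, 6, 1, 3, 4, 8, 2, 7, 5]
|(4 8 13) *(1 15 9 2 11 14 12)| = |(1 15 9 2 11 14 12)(4 8 13)| = 21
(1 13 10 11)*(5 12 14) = (1 13 10 11)(5 12 14) = [0, 13, 2, 3, 4, 12, 6, 7, 8, 9, 11, 1, 14, 10, 5]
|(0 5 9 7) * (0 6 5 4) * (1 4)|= 12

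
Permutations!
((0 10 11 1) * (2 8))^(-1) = (0 1 11 10)(2 8) = [1, 11, 8, 3, 4, 5, 6, 7, 2, 9, 0, 10]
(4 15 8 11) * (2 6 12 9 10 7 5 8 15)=(15)(2 6 12 9 10 7 5 8 11 4)=[0, 1, 6, 3, 2, 8, 12, 5, 11, 10, 7, 4, 9, 13, 14, 15]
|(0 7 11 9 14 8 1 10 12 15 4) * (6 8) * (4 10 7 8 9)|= 6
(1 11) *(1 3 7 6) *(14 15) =(1 11 3 7 6)(14 15) =[0, 11, 2, 7, 4, 5, 1, 6, 8, 9, 10, 3, 12, 13, 15, 14]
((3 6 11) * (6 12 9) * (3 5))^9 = (3 6)(5 9)(11 12) = [0, 1, 2, 6, 4, 9, 3, 7, 8, 5, 10, 12, 11]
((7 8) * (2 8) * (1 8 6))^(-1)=(1 6 2 7 8)=[0, 6, 7, 3, 4, 5, 2, 8, 1]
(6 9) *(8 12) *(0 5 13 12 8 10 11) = (0 5 13 12 10 11)(6 9) = [5, 1, 2, 3, 4, 13, 9, 7, 8, 6, 11, 0, 10, 12]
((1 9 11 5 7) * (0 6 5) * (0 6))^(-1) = [0, 7, 2, 3, 4, 6, 11, 5, 8, 1, 10, 9] = (1 7 5 6 11 9)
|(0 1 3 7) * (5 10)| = |(0 1 3 7)(5 10)| = 4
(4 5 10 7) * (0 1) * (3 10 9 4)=[1, 0, 2, 10, 5, 9, 6, 3, 8, 4, 7]=(0 1)(3 10 7)(4 5 9)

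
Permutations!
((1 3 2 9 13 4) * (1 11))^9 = [0, 2, 13, 9, 1, 5, 6, 7, 8, 4, 10, 3, 12, 11] = (1 2 13 11 3 9 4)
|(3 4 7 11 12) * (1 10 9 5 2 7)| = 10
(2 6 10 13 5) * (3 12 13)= (2 6 10 3 12 13 5)= [0, 1, 6, 12, 4, 2, 10, 7, 8, 9, 3, 11, 13, 5]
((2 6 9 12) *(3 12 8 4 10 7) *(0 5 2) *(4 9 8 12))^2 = [2, 1, 8, 10, 7, 6, 9, 4, 12, 0, 3, 11, 5] = (0 2 8 12 5 6 9)(3 10)(4 7)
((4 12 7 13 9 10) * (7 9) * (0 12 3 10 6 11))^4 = (13)(0 11 6 9 12)(3 10 4) = [11, 1, 2, 10, 3, 5, 9, 7, 8, 12, 4, 6, 0, 13]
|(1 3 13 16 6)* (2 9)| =|(1 3 13 16 6)(2 9)| =10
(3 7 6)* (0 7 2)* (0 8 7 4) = (0 4)(2 8 7 6 3) = [4, 1, 8, 2, 0, 5, 3, 6, 7]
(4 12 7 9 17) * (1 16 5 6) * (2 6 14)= [0, 16, 6, 3, 12, 14, 1, 9, 8, 17, 10, 11, 7, 13, 2, 15, 5, 4]= (1 16 5 14 2 6)(4 12 7 9 17)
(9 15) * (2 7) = (2 7)(9 15) = [0, 1, 7, 3, 4, 5, 6, 2, 8, 15, 10, 11, 12, 13, 14, 9]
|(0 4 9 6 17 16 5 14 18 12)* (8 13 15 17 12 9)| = |(0 4 8 13 15 17 16 5 14 18 9 6 12)| = 13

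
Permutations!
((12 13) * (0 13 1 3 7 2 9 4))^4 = (0 3 4 1 9 12 2 13 7) = [3, 9, 13, 4, 1, 5, 6, 0, 8, 12, 10, 11, 2, 7]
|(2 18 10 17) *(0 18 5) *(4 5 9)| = 8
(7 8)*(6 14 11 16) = (6 14 11 16)(7 8) = [0, 1, 2, 3, 4, 5, 14, 8, 7, 9, 10, 16, 12, 13, 11, 15, 6]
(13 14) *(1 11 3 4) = (1 11 3 4)(13 14) = [0, 11, 2, 4, 1, 5, 6, 7, 8, 9, 10, 3, 12, 14, 13]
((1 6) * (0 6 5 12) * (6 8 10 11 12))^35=[0, 6, 2, 3, 4, 1, 5, 7, 8, 9, 10, 11, 12]=(12)(1 6 5)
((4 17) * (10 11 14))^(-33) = (4 17) = [0, 1, 2, 3, 17, 5, 6, 7, 8, 9, 10, 11, 12, 13, 14, 15, 16, 4]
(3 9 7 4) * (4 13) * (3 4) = (3 9 7 13) = [0, 1, 2, 9, 4, 5, 6, 13, 8, 7, 10, 11, 12, 3]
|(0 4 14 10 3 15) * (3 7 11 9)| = |(0 4 14 10 7 11 9 3 15)| = 9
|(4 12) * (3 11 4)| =4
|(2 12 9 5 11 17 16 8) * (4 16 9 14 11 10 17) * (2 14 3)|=60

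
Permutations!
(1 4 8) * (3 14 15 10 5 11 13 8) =(1 4 3 14 15 10 5 11 13 8) =[0, 4, 2, 14, 3, 11, 6, 7, 1, 9, 5, 13, 12, 8, 15, 10]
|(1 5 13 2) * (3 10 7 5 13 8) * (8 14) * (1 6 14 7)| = 8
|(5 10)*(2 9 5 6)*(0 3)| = |(0 3)(2 9 5 10 6)| = 10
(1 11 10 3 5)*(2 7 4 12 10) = (1 11 2 7 4 12 10 3 5) = [0, 11, 7, 5, 12, 1, 6, 4, 8, 9, 3, 2, 10]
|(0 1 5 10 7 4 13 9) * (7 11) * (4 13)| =8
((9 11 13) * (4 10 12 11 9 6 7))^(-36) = (4 7 6 13 11 12 10) = [0, 1, 2, 3, 7, 5, 13, 6, 8, 9, 4, 12, 10, 11]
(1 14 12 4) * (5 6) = [0, 14, 2, 3, 1, 6, 5, 7, 8, 9, 10, 11, 4, 13, 12] = (1 14 12 4)(5 6)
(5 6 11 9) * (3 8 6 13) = (3 8 6 11 9 5 13) = [0, 1, 2, 8, 4, 13, 11, 7, 6, 5, 10, 9, 12, 3]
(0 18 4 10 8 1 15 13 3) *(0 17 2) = (0 18 4 10 8 1 15 13 3 17 2) = [18, 15, 0, 17, 10, 5, 6, 7, 1, 9, 8, 11, 12, 3, 14, 13, 16, 2, 4]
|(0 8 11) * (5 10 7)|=3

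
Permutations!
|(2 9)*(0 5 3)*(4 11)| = 6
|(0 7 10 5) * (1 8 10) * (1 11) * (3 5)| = 8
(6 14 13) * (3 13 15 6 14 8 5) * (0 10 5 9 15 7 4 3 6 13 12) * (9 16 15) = (0 10 5 6 8 16 15 13 14 7 4 3 12) = [10, 1, 2, 12, 3, 6, 8, 4, 16, 9, 5, 11, 0, 14, 7, 13, 15]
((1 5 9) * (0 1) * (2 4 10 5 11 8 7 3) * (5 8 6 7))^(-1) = (0 9 5 8 10 4 2 3 7 6 11 1) = [9, 0, 3, 7, 2, 8, 11, 6, 10, 5, 4, 1]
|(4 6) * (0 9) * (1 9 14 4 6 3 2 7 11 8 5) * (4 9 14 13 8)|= 35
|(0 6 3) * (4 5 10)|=3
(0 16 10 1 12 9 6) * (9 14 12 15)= [16, 15, 2, 3, 4, 5, 0, 7, 8, 6, 1, 11, 14, 13, 12, 9, 10]= (0 16 10 1 15 9 6)(12 14)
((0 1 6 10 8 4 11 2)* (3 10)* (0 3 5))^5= (0 1 6 5)(2 11 4 8 10 3)= [1, 6, 11, 2, 8, 0, 5, 7, 10, 9, 3, 4]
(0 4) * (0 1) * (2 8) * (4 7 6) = [7, 0, 8, 3, 1, 5, 4, 6, 2] = (0 7 6 4 1)(2 8)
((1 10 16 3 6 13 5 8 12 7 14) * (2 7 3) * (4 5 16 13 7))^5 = [0, 4, 3, 10, 6, 7, 13, 16, 14, 9, 5, 11, 1, 8, 2, 15, 12] = (1 4 6 13 8 14 2 3 10 5 7 16 12)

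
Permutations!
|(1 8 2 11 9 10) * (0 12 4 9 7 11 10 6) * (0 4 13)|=|(0 12 13)(1 8 2 10)(4 9 6)(7 11)|=12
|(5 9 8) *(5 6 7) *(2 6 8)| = 5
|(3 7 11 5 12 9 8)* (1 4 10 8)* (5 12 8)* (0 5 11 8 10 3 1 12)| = 20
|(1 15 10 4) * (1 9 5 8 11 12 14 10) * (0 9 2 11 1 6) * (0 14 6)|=42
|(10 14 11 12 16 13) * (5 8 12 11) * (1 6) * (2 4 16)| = 18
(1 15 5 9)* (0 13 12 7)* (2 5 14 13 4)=(0 4 2 5 9 1 15 14 13 12 7)=[4, 15, 5, 3, 2, 9, 6, 0, 8, 1, 10, 11, 7, 12, 13, 14]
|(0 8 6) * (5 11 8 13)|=|(0 13 5 11 8 6)|=6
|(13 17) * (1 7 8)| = 6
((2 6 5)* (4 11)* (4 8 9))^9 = (4 11 8 9) = [0, 1, 2, 3, 11, 5, 6, 7, 9, 4, 10, 8]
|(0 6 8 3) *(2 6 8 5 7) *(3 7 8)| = 10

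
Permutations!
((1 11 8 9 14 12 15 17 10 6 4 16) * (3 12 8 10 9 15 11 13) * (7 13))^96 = (1 10 13 4 12)(3 16 11 7 6)(8 15 17 9 14) = [0, 10, 2, 16, 12, 5, 3, 6, 15, 14, 13, 7, 1, 4, 8, 17, 11, 9]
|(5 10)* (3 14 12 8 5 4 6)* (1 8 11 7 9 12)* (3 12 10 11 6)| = |(1 8 5 11 7 9 10 4 3 14)(6 12)| = 10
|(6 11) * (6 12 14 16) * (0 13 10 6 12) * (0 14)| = 8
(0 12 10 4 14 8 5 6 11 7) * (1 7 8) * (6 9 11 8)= [12, 7, 2, 3, 14, 9, 8, 0, 5, 11, 4, 6, 10, 13, 1]= (0 12 10 4 14 1 7)(5 9 11 6 8)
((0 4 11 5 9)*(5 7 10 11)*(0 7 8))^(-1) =[8, 1, 2, 3, 0, 4, 6, 9, 11, 5, 7, 10] =(0 8 11 10 7 9 5 4)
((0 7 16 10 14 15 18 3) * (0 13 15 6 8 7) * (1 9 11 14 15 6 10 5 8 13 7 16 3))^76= [0, 18, 2, 3, 4, 8, 6, 7, 16, 1, 14, 9, 12, 13, 11, 10, 5, 17, 15]= (1 18 15 10 14 11 9)(5 8 16)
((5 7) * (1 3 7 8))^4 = (1 8 5 7 3) = [0, 8, 2, 1, 4, 7, 6, 3, 5]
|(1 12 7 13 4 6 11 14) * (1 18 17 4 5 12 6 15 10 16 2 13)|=15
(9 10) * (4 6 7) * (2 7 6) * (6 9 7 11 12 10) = [0, 1, 11, 3, 2, 5, 9, 4, 8, 6, 7, 12, 10] = (2 11 12 10 7 4)(6 9)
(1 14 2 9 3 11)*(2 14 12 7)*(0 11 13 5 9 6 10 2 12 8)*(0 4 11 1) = (14)(0 1 8 4 11)(2 6 10)(3 13 5 9)(7 12) = [1, 8, 6, 13, 11, 9, 10, 12, 4, 3, 2, 0, 7, 5, 14]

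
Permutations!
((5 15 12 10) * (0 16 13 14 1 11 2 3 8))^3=(0 14 2)(1 3 16)(5 10 12 15)(8 13 11)=[14, 3, 0, 16, 4, 10, 6, 7, 13, 9, 12, 8, 15, 11, 2, 5, 1]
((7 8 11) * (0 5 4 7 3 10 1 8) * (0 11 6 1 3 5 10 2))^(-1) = (0 2 3 10)(1 6 8)(4 5 11 7) = [2, 6, 3, 10, 5, 11, 8, 4, 1, 9, 0, 7]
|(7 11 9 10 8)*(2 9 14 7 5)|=15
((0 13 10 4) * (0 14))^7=[10, 1, 2, 3, 0, 5, 6, 7, 8, 9, 14, 11, 12, 4, 13]=(0 10 14 13 4)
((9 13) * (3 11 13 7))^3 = [0, 1, 2, 9, 4, 5, 6, 13, 8, 11, 10, 7, 12, 3] = (3 9 11 7 13)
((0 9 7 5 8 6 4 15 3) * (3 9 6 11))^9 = (0 3 11 8 5 7 9 15 4 6) = [3, 1, 2, 11, 6, 7, 0, 9, 5, 15, 10, 8, 12, 13, 14, 4]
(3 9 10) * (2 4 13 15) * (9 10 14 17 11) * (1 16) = (1 16)(2 4 13 15)(3 10)(9 14 17 11) = [0, 16, 4, 10, 13, 5, 6, 7, 8, 14, 3, 9, 12, 15, 17, 2, 1, 11]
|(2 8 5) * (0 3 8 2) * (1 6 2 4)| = 4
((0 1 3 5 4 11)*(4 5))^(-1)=[11, 0, 2, 1, 3, 5, 6, 7, 8, 9, 10, 4]=(0 11 4 3 1)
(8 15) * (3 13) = (3 13)(8 15) = [0, 1, 2, 13, 4, 5, 6, 7, 15, 9, 10, 11, 12, 3, 14, 8]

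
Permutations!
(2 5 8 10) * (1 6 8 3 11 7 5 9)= [0, 6, 9, 11, 4, 3, 8, 5, 10, 1, 2, 7]= (1 6 8 10 2 9)(3 11 7 5)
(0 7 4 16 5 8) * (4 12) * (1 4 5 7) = [1, 4, 2, 3, 16, 8, 6, 12, 0, 9, 10, 11, 5, 13, 14, 15, 7] = (0 1 4 16 7 12 5 8)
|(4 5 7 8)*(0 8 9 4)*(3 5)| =|(0 8)(3 5 7 9 4)| =10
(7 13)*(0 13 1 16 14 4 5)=[13, 16, 2, 3, 5, 0, 6, 1, 8, 9, 10, 11, 12, 7, 4, 15, 14]=(0 13 7 1 16 14 4 5)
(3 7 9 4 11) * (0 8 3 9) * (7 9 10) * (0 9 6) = (0 8 3 6)(4 11 10 7 9) = [8, 1, 2, 6, 11, 5, 0, 9, 3, 4, 7, 10]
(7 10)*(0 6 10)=(0 6 10 7)=[6, 1, 2, 3, 4, 5, 10, 0, 8, 9, 7]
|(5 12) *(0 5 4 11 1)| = 6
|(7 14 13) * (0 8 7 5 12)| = |(0 8 7 14 13 5 12)| = 7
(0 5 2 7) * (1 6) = (0 5 2 7)(1 6) = [5, 6, 7, 3, 4, 2, 1, 0]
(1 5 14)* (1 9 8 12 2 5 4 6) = (1 4 6)(2 5 14 9 8 12) = [0, 4, 5, 3, 6, 14, 1, 7, 12, 8, 10, 11, 2, 13, 9]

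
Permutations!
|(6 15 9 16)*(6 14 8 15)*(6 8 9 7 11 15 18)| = |(6 8 18)(7 11 15)(9 16 14)| = 3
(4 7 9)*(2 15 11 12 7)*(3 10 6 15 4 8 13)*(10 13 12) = (2 4)(3 13)(6 15 11 10)(7 9 8 12) = [0, 1, 4, 13, 2, 5, 15, 9, 12, 8, 6, 10, 7, 3, 14, 11]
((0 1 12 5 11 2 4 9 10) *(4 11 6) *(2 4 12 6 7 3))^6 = [3, 2, 1, 0, 12, 9, 11, 10, 8, 5, 7, 6, 4] = (0 3)(1 2)(4 12)(5 9)(6 11)(7 10)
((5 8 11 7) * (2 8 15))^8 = (2 11 5)(7 15 8) = [0, 1, 11, 3, 4, 2, 6, 15, 7, 9, 10, 5, 12, 13, 14, 8]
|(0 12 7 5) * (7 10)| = 5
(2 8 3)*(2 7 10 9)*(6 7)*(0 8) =(0 8 3 6 7 10 9 2) =[8, 1, 0, 6, 4, 5, 7, 10, 3, 2, 9]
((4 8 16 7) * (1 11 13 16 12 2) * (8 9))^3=[0, 16, 13, 3, 12, 5, 6, 8, 1, 2, 10, 7, 11, 4, 14, 15, 9]=(1 16 9 2 13 4 12 11 7 8)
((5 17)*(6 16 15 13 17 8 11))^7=(5 17 13 15 16 6 11 8)=[0, 1, 2, 3, 4, 17, 11, 7, 5, 9, 10, 8, 12, 15, 14, 16, 6, 13]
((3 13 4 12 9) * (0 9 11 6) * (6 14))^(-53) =(0 9 3 13 4 12 11 14 6) =[9, 1, 2, 13, 12, 5, 0, 7, 8, 3, 10, 14, 11, 4, 6]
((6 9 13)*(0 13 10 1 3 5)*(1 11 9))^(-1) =(0 5 3 1 6 13)(9 11 10) =[5, 6, 2, 1, 4, 3, 13, 7, 8, 11, 9, 10, 12, 0]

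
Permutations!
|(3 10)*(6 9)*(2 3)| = |(2 3 10)(6 9)| = 6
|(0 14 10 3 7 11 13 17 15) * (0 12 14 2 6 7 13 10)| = |(0 2 6 7 11 10 3 13 17 15 12 14)| = 12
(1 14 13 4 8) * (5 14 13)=(1 13 4 8)(5 14)=[0, 13, 2, 3, 8, 14, 6, 7, 1, 9, 10, 11, 12, 4, 5]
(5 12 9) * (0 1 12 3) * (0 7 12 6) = [1, 6, 2, 7, 4, 3, 0, 12, 8, 5, 10, 11, 9] = (0 1 6)(3 7 12 9 5)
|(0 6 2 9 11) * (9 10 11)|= |(0 6 2 10 11)|= 5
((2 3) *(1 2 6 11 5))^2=(1 3 11)(2 6 5)=[0, 3, 6, 11, 4, 2, 5, 7, 8, 9, 10, 1]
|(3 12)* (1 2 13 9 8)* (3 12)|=5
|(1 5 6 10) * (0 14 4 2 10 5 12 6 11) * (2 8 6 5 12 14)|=11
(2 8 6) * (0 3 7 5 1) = (0 3 7 5 1)(2 8 6) = [3, 0, 8, 7, 4, 1, 2, 5, 6]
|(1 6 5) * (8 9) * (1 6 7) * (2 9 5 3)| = |(1 7)(2 9 8 5 6 3)| = 6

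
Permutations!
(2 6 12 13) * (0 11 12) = (0 11 12 13 2 6) = [11, 1, 6, 3, 4, 5, 0, 7, 8, 9, 10, 12, 13, 2]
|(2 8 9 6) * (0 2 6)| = |(0 2 8 9)| = 4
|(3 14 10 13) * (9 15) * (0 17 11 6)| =4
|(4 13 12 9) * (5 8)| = |(4 13 12 9)(5 8)| = 4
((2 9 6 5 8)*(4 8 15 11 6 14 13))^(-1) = (2 8 4 13 14 9)(5 6 11 15) = [0, 1, 8, 3, 13, 6, 11, 7, 4, 2, 10, 15, 12, 14, 9, 5]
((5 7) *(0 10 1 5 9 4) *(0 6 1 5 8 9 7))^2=(0 5 10)(1 9 6 8 4)=[5, 9, 2, 3, 1, 10, 8, 7, 4, 6, 0]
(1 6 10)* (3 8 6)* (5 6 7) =(1 3 8 7 5 6 10) =[0, 3, 2, 8, 4, 6, 10, 5, 7, 9, 1]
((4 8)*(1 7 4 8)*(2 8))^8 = (8)(1 4 7) = [0, 4, 2, 3, 7, 5, 6, 1, 8]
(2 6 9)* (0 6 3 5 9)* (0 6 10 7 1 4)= (0 10 7 1 4)(2 3 5 9)= [10, 4, 3, 5, 0, 9, 6, 1, 8, 2, 7]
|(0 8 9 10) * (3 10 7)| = |(0 8 9 7 3 10)| = 6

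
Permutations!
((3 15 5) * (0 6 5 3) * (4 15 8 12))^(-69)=(3 8 12 4 15)=[0, 1, 2, 8, 15, 5, 6, 7, 12, 9, 10, 11, 4, 13, 14, 3]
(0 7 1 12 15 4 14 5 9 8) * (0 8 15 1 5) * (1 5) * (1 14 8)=(0 7 14)(1 12 5 9 15 4 8)=[7, 12, 2, 3, 8, 9, 6, 14, 1, 15, 10, 11, 5, 13, 0, 4]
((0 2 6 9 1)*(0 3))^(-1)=(0 3 1 9 6 2)=[3, 9, 0, 1, 4, 5, 2, 7, 8, 6]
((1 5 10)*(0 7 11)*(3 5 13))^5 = [11, 1, 2, 3, 4, 5, 6, 0, 8, 9, 10, 7, 12, 13] = (13)(0 11 7)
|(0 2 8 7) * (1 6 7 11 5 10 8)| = |(0 2 1 6 7)(5 10 8 11)| = 20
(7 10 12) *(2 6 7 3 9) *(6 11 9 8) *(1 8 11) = (1 8 6 7 10 12 3 11 9 2) = [0, 8, 1, 11, 4, 5, 7, 10, 6, 2, 12, 9, 3]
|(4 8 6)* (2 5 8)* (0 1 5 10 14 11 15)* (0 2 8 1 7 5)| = 60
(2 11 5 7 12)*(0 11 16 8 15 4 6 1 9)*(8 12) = (0 11 5 7 8 15 4 6 1 9)(2 16 12) = [11, 9, 16, 3, 6, 7, 1, 8, 15, 0, 10, 5, 2, 13, 14, 4, 12]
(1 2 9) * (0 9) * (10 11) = (0 9 1 2)(10 11) = [9, 2, 0, 3, 4, 5, 6, 7, 8, 1, 11, 10]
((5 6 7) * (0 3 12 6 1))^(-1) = (0 1 5 7 6 12 3) = [1, 5, 2, 0, 4, 7, 12, 6, 8, 9, 10, 11, 3]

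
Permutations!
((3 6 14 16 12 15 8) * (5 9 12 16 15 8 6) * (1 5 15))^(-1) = (16)(1 14 6 15 3 8 12 9 5) = [0, 14, 2, 8, 4, 1, 15, 7, 12, 5, 10, 11, 9, 13, 6, 3, 16]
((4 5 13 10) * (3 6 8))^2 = (3 8 6)(4 13)(5 10) = [0, 1, 2, 8, 13, 10, 3, 7, 6, 9, 5, 11, 12, 4]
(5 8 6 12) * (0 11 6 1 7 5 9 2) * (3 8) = (0 11 6 12 9 2)(1 7 5 3 8) = [11, 7, 0, 8, 4, 3, 12, 5, 1, 2, 10, 6, 9]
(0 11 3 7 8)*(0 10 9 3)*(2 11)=[2, 1, 11, 7, 4, 5, 6, 8, 10, 3, 9, 0]=(0 2 11)(3 7 8 10 9)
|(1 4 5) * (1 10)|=4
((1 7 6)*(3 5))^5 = (1 6 7)(3 5) = [0, 6, 2, 5, 4, 3, 7, 1]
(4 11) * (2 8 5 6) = [0, 1, 8, 3, 11, 6, 2, 7, 5, 9, 10, 4] = (2 8 5 6)(4 11)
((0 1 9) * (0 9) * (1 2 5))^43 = [1, 5, 0, 3, 4, 2, 6, 7, 8, 9] = (9)(0 1 5 2)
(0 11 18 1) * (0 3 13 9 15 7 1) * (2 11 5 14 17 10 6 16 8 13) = (0 5 14 17 10 6 16 8 13 9 15 7 1 3 2 11 18) = [5, 3, 11, 2, 4, 14, 16, 1, 13, 15, 6, 18, 12, 9, 17, 7, 8, 10, 0]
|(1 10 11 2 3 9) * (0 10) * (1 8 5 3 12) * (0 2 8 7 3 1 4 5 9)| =35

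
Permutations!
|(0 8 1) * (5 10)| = 6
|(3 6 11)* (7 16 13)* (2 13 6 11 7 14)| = |(2 13 14)(3 11)(6 7 16)| = 6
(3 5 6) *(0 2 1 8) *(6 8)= (0 2 1 6 3 5 8)= [2, 6, 1, 5, 4, 8, 3, 7, 0]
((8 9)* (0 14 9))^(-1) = (0 8 9 14) = [8, 1, 2, 3, 4, 5, 6, 7, 9, 14, 10, 11, 12, 13, 0]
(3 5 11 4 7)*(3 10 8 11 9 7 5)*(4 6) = (4 5 9 7 10 8 11 6) = [0, 1, 2, 3, 5, 9, 4, 10, 11, 7, 8, 6]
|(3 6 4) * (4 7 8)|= |(3 6 7 8 4)|= 5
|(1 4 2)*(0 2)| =|(0 2 1 4)| =4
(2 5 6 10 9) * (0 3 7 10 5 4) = (0 3 7 10 9 2 4)(5 6) = [3, 1, 4, 7, 0, 6, 5, 10, 8, 2, 9]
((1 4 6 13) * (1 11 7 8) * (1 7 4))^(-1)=(4 11 13 6)(7 8)=[0, 1, 2, 3, 11, 5, 4, 8, 7, 9, 10, 13, 12, 6]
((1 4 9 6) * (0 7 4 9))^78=(9)=[0, 1, 2, 3, 4, 5, 6, 7, 8, 9]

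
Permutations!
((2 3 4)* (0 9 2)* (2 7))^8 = (0 7 3)(2 4 9) = [7, 1, 4, 0, 9, 5, 6, 3, 8, 2]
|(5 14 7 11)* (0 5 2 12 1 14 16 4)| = |(0 5 16 4)(1 14 7 11 2 12)| = 12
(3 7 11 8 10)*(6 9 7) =[0, 1, 2, 6, 4, 5, 9, 11, 10, 7, 3, 8] =(3 6 9 7 11 8 10)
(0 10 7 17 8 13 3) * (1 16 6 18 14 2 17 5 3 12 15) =[10, 16, 17, 0, 4, 3, 18, 5, 13, 9, 7, 11, 15, 12, 2, 1, 6, 8, 14] =(0 10 7 5 3)(1 16 6 18 14 2 17 8 13 12 15)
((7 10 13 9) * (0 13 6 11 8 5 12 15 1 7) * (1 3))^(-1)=(0 9 13)(1 3 15 12 5 8 11 6 10 7)=[9, 3, 2, 15, 4, 8, 10, 1, 11, 13, 7, 6, 5, 0, 14, 12]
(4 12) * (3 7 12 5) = (3 7 12 4 5) = [0, 1, 2, 7, 5, 3, 6, 12, 8, 9, 10, 11, 4]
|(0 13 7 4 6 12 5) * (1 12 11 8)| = 10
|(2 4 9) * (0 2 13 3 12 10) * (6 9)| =|(0 2 4 6 9 13 3 12 10)| =9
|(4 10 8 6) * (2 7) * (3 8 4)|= |(2 7)(3 8 6)(4 10)|= 6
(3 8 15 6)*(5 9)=(3 8 15 6)(5 9)=[0, 1, 2, 8, 4, 9, 3, 7, 15, 5, 10, 11, 12, 13, 14, 6]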